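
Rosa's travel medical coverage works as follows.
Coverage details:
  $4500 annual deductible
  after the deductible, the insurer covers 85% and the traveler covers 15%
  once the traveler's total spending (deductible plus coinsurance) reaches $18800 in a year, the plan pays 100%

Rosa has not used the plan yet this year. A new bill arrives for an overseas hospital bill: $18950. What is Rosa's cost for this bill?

$6667.50

Deductible not yet touched, so the first $4500 of the bill goes to the deductible.
The remaining $14450 (= $18950 − $4500) moves to coinsurance.
15% of $14450 = $2167.50 falls to the traveler.
That puts the traveler's cost at $4500 + $2167.50 = $6667.50 before any cap.
Cumulative spending $0 + $6667.50 = $6667.50 stays under the $18800 maximum.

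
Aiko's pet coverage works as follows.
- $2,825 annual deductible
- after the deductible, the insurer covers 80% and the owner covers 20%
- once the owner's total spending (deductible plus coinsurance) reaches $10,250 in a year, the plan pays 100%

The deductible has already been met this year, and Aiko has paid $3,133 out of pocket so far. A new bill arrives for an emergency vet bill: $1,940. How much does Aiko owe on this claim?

$388

The deductible is already satisfied, so the full bill goes to coinsurance.
20% of $1,940 = $388 falls to the owner.
Total out-of-pocket so far would be $3,133 + $388 = $3,521, below the $10,250 cap — no reduction.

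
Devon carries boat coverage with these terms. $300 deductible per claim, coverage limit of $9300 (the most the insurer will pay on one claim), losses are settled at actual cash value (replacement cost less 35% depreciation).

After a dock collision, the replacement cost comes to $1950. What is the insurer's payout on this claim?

Depreciate 35%: the covered value is $1950 × 0.65 = $1267.50.
Less the $300 deductible: $1267.50 − $300 = $967.50.
That's under the $9300 cap, so the insurer reimburses the full $967.50.

$967.50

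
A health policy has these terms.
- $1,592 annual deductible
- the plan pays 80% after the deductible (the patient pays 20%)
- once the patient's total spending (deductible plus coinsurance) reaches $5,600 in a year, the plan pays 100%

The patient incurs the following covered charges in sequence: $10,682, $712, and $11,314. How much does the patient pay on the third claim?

$2,047.60

Bill 1, $10,682: deductible takes $1,592, $9,090 remains; patient's 20% is $1,818. Patient pays $3,410; OOP now $3,410.
Bill 2, $712: deductible already satisfied, so patient's share is 20% × $712 = $142.40. Patient pays $142.40; OOP now $3,552.40.
Bill 3, $11,314: deductible already satisfied, so patient's share is 20% × $11,314 = $2,262.80. Adding that to $3,552.40 gives $5,815.20, past the $5,600 cap; patient pays only $5,600 − $3,552.40 = $2,047.60.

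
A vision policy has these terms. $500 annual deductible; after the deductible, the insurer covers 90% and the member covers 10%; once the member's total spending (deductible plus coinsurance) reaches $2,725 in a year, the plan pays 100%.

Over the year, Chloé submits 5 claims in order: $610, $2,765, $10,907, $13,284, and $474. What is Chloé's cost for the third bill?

Bill 1, $610: $500 finishes the deductible; $110 goes to coinsurance; 10% of $110 = $11. Member pays $511; OOP now $511.
Bill 2, $2,765: 10% coinsurance on $2,765 = $276.50. Cost to member: $276.50. OOP to date $787.50.
Bill 3, $10,907: deductible already satisfied, so member's share is 10% × $10,907 = $1,090.70. Cost to member: $1,090.70. OOP to date $1,878.20.

$1,090.70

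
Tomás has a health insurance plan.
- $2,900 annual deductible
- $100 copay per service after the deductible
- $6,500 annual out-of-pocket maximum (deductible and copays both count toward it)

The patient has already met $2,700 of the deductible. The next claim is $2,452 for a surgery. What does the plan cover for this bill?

Remaining deductible: $2,900 − $2,700 = $200.
After the $200 deductible portion, $2,452 − $200 = $2,252 is subject to the copay.
Copay on this service: $100.
That puts the patient's cost at $200 + $100 = $300 before any cap.
Cumulative spending $2,700 + $300 = $3,000 stays under the $6,500 maximum.
Insurer pays the balance: $2,452 − $300 = $2,152.

$2,152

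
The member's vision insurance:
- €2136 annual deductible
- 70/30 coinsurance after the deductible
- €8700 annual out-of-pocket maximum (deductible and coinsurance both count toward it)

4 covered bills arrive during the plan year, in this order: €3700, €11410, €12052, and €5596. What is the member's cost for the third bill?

Bill 1, €3700: €2136 finishes the deductible; €1564 goes to coinsurance; 30% of €1564 = €469.20. Member owes €2605.20 (running OOP €2605.20).
Bill 2, €11410: 30% coinsurance on €11410 = €3423. Cost to member: €3423. OOP to date €6028.20.
Bill 3, €12052: deductible already satisfied, so member's share is 30% × €12052 = €3615.60. Adding that to €6028.20 gives €9643.80, past the €8700 cap; member pays only €8700 − €6028.20 = €2671.80.

€2671.80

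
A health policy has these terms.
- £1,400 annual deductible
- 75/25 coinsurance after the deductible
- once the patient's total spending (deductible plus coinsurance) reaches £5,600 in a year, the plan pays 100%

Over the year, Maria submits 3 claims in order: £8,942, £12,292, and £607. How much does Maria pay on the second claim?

£2,314.50

#1 (£8,942): £1,400 finishes the deductible; £7,542 goes to coinsurance; 25% of £7,542 = £1,885.50. Patient owes £3,285.50 (running OOP £3,285.50).
#2 (£12,292): deductible already satisfied, so patient's share is 25% × £12,292 = £3,073. OOP would hit £6,358.50 > £5,600, so the cap limits the patient to £5,600 − £3,285.50 = £2,314.50.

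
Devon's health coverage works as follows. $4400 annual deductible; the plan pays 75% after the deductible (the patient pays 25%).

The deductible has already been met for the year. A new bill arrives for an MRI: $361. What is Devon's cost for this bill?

$90.25

With the deductible met, the entire $361 is subject to coinsurance.
25% of $361 = $90.25 falls to the patient.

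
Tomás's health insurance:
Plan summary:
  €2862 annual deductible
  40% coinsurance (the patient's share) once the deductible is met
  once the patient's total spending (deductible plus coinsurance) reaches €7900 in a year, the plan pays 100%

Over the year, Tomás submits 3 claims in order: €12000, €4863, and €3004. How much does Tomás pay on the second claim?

€1382.80

#1 (€12000): €2862 to deductible, leaving €9138; patient's 40% is €3655.20. Cost to patient: €6517.20. OOP to date €6517.20.
#2 (€4863): 40% coinsurance on €4863 = €1945.20. Adding that to €6517.20 gives €8462.40, past the €7900 cap; patient pays only €7900 − €6517.20 = €1382.80.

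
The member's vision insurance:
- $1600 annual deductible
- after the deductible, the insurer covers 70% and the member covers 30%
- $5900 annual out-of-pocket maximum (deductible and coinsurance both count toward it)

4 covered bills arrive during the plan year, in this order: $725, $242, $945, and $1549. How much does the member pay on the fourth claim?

$464.70

Claim 1 — $725: fully absorbed by the deductible. Member pays $725; OOP now $725.
Claim 2 — $242: fully absorbed by the deductible. Member owes $242 (running OOP $967).
Claim 3 — $945: $633 finishes the deductible; $312 goes to coinsurance; member's 30% is $93.60. Member pays $726.60; OOP now $1693.60.
Claim 4 — $1549: 30% coinsurance on $1549 = $464.70. Member pays $464.70; OOP now $2158.30.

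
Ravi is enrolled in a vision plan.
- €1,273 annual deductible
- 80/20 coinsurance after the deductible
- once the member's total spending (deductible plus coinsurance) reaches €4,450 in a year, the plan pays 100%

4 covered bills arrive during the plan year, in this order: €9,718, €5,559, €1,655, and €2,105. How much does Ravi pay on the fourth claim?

#1 (€9,718): deductible takes €1,273, €8,445 remains; coinsurance €8,445 × 20% = €1,689. Member owes €2,962 (running OOP €2,962).
#2 (€5,559): 20% coinsurance on €5,559 = €1,111.80. Member owes €1,111.80 (running OOP €4,073.80).
#3 (€1,655): deductible already satisfied, so member's share is 20% × €1,655 = €331. Cost to member: €331. OOP to date €4,404.80.
#4 (€2,105): 20% coinsurance on €2,105 = €421. That would push OOP to €4,825.80, over the €4,450 cap, so member pays €4,450 − €4,404.80 = €45.20.

€45.20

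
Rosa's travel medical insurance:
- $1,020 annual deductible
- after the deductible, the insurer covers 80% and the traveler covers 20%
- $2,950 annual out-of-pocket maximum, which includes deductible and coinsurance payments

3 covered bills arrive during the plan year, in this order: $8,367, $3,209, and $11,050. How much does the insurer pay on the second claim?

Claim 1 — $8,367: deductible takes $1,020, $7,347 remains; coinsurance $7,347 × 20% = $1,469.40. Cost to traveler: $2,489.40. OOP to date $2,489.40. Plan pays $8,367 − $2,489.40 = $5,877.60.
Claim 2 — $3,209: 20% coinsurance on $3,209 = $641.80. That would push OOP to $3,131.20, over the $2,950 cap, so traveler pays $2,950 − $2,489.40 = $460.60. Plan pays $3,209 − $460.60 = $2,748.40.

$2,748.40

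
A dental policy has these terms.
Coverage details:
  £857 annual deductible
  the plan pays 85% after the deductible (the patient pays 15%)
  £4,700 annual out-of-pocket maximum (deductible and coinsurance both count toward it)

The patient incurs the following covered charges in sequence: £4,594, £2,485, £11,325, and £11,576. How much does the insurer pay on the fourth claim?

Bill 1, £4,594: £857 to deductible, leaving £3,737; 15% of £3,737 = £560.55. Cost to patient: £1,417.55. OOP to date £1,417.55. Plan pays £4,594 − £1,417.55 = £3,176.45.
Bill 2, £2,485: 15% coinsurance on £2,485 = £372.75. Cost to patient: £372.75. OOP to date £1,790.30. Plan pays £2,485 − £372.75 = £2,112.25.
Bill 3, £11,325: 15% coinsurance on £11,325 = £1,698.75. Cost to patient: £1,698.75. OOP to date £3,489.05. Insurer: £11,325 − £1,698.75 = £9,626.25.
Bill 4, £11,576: deductible already satisfied, so patient's share is 15% × £11,576 = £1,736.40. Adding that to £3,489.05 gives £5,225.45, past the £4,700 cap; patient pays only £4,700 − £3,489.05 = £1,210.95. Insurer: £11,576 − £1,210.95 = £10,365.05.

£10,365.05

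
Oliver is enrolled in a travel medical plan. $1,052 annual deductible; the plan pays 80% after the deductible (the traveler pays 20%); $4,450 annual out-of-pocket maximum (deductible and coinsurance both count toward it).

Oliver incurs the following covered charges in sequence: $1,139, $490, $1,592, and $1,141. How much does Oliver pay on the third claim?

Claim 1 ($1,139): deductible takes $1,052, $87 remains; 20% of $87 = $17.40. Traveler pays $1,069.40; OOP now $1,069.40.
Claim 2 ($490): deductible met; 20% of $490 = $98. Traveler pays $98; OOP now $1,167.40.
Claim 3 ($1,592): deductible already satisfied, so traveler's share is 20% × $1,592 = $318.40. Traveler pays $318.40; OOP now $1,485.80.

$318.40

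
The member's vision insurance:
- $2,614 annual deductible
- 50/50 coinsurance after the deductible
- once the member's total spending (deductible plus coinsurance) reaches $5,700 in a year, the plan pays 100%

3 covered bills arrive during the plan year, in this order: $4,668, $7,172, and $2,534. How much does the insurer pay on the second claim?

#1 ($4,668): $2,614 finishes the deductible; $2,054 goes to coinsurance; coinsurance $2,054 × 50% = $1,027. Cost to member: $3,641. OOP to date $3,641. Plan pays $4,668 − $3,641 = $1,027.
#2 ($7,172): deductible already satisfied, so member's share is 50% × $7,172 = $3,586. OOP would hit $7,227 > $5,700, so the cap limits the member to $5,700 − $3,641 = $2,059. Insurer: $7,172 − $2,059 = $5,113.

$5,113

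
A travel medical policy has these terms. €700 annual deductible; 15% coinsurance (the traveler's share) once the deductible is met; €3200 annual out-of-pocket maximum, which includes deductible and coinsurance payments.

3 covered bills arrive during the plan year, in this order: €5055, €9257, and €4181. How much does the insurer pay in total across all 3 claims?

€15293

Claim 1 (€5055): €700 finishes the deductible; €4355 goes to coinsurance; traveler's 15% is €653.25. Traveler pays €1353.25; OOP now €1353.25. Plan pays €5055 − €1353.25 = €3701.75.
Claim 2 (€9257): deductible met; 15% of €9257 = €1388.55. Traveler owes €1388.55 (running OOP €2741.80). Plan pays €9257 − €1388.55 = €7868.45.
Claim 3 (€4181): 15% coinsurance on €4181 = €627.15. That would push OOP to €3368.95, over the €3200 cap, so traveler pays €3200 − €2741.80 = €458.20. Plan pays €4181 − €458.20 = €3722.80.
Insurer total = bills − traveler's total = €18493 − €3200 = €15293.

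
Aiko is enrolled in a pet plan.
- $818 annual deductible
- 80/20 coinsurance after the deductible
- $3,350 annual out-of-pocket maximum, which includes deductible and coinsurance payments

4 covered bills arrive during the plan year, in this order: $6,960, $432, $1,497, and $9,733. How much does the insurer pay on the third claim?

#1 ($6,960): deductible takes $818, $6,142 remains; coinsurance $6,142 × 20% = $1,228.40. Owner pays $2,046.40; OOP now $2,046.40. Insurer: $6,960 − $2,046.40 = $4,913.60.
#2 ($432): deductible already satisfied, so owner's share is 20% × $432 = $86.40. Owner pays $86.40; OOP now $2,132.80. Insurer: $432 − $86.40 = $345.60.
#3 ($1,497): deductible met; 20% of $1,497 = $299.40. Owner owes $299.40 (running OOP $2,432.20). Plan pays $1,497 − $299.40 = $1,197.60.

$1,197.60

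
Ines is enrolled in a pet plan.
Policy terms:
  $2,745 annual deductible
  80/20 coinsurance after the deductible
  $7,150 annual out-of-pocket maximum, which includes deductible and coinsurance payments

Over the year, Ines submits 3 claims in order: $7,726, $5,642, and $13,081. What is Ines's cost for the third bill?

Claim 1 ($7,726): $2,745 to deductible, leaving $4,981; owner's 20% is $996.20. Owner pays $3,741.20; OOP now $3,741.20.
Claim 2 ($5,642): deductible met; 20% of $5,642 = $1,128.40. Owner pays $1,128.40; OOP now $4,869.60.
Claim 3 ($13,081): deductible met; 20% of $13,081 = $2,616.20. Adding that to $4,869.60 gives $7,485.80, past the $7,150 cap; owner pays only $7,150 − $4,869.60 = $2,280.40.

$2,280.40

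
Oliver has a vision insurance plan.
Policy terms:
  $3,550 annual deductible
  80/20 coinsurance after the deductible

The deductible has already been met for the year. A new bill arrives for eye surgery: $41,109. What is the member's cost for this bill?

With the deductible met, the entire $41,109 is subject to coinsurance.
Coinsurance: $41,109 × 20% = $8,221.80.

$8,221.80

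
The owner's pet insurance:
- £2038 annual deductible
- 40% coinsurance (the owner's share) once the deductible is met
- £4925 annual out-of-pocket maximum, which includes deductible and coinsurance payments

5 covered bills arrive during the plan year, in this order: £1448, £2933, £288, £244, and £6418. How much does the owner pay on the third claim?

Bill 1, £1448: all of it applies to the deductible. Cost to owner: £1448. OOP to date £1448.
Bill 2, £2933: deductible takes £590, £2343 remains; 40% of £2343 = £937.20. Owner owes £1527.20 (running OOP £2975.20).
Bill 3, £288: 40% coinsurance on £288 = £115.20. Owner owes £115.20 (running OOP £3090.40).

£115.20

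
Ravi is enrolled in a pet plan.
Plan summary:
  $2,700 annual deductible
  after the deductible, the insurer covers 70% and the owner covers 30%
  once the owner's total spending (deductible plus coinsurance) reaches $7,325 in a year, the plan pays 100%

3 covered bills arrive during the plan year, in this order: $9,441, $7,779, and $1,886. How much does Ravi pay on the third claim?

$269

Bill 1, $9,441: $2,700 finishes the deductible; $6,741 goes to coinsurance; 30% of $6,741 = $2,022.30. Owner owes $4,722.30 (running OOP $4,722.30).
Bill 2, $7,779: deductible met; 30% of $7,779 = $2,333.70. Owner pays $2,333.70; OOP now $7,056.
Bill 3, $1,886: deductible met; 30% of $1,886 = $565.80. Adding that to $7,056 gives $7,621.80, past the $7,325 cap; owner pays only $7,325 − $7,056 = $269.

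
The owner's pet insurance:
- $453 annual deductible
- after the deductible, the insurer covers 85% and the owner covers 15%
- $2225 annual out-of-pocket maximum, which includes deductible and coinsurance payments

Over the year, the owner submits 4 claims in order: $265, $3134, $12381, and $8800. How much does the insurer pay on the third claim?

Bill 1, $265: all of it applies to the deductible. Cost to owner: $265. OOP to date $265. Insurer: $265 − $265 = $0.
Bill 2, $3134: $188 finishes the deductible; $2946 goes to coinsurance; owner's 15% is $441.90. Owner owes $629.90 (running OOP $894.90). Insurer: $3134 − $629.90 = $2504.10.
Bill 3, $12381: deductible met; 15% of $12381 = $1857.15. That would push OOP to $2752.05, over the $2225 cap, so owner pays $2225 − $894.90 = $1330.10. Insurer: $12381 − $1330.10 = $11050.90.

$11050.90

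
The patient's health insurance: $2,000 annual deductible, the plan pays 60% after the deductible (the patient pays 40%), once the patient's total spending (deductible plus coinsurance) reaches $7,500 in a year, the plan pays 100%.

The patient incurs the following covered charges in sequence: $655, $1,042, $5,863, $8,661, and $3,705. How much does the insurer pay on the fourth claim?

$5,385

#1 ($655): fully absorbed by the deductible. Patient owes $655 (running OOP $655). Insurer: $655 − $655 = $0.
#2 ($1,042): all of it applies to the deductible. Cost to patient: $1,042. OOP to date $1,697. Plan pays $1,042 − $1,042 = $0.
#3 ($5,863): deductible takes $303, $5,560 remains; 40% of $5,560 = $2,224. Patient pays $2,527; OOP now $4,224. Plan pays $5,863 − $2,527 = $3,336.
#4 ($8,661): deductible met; 40% of $8,661 = $3,464.40. Adding that to $4,224 gives $7,688.40, past the $7,500 cap; patient pays only $7,500 − $4,224 = $3,276. Insurer: $8,661 − $3,276 = $5,385.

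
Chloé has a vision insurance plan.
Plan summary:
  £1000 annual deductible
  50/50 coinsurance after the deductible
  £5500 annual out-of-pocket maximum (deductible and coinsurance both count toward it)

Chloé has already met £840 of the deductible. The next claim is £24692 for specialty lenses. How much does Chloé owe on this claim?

£4660

Remaining deductible: £1000 − £840 = £160.
After the £160 deductible portion, £24692 − £160 = £24532 is subject to coinsurance.
Member's 50% share of £24532 is £12266.
So the member owes £160 + £12266 = £12426 before any cap.
Year-to-date out-of-pocket would reach £840 + £12426 = £13266, above the £5500 maximum, so the member pays only £5500 − £840 = £4660.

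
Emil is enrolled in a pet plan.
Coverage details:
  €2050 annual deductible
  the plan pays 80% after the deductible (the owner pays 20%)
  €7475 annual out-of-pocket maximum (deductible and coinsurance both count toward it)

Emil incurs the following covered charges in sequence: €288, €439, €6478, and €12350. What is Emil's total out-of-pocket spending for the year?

#1 (€288): fully absorbed by the deductible. Owner pays €288; OOP now €288.
#2 (€439): all of it applies to the deductible. Owner pays €439; OOP now €727.
#3 (€6478): deductible takes €1323, €5155 remains; coinsurance €5155 × 20% = €1031. Cost to owner: €2354. OOP to date €3081.
#4 (€12350): deductible met; 20% of €12350 = €2470. Owner pays €2470; OOP now €5551.
Summing the owner's payments: €288 + €439 + €2354 + €2470 = €5551.

€5551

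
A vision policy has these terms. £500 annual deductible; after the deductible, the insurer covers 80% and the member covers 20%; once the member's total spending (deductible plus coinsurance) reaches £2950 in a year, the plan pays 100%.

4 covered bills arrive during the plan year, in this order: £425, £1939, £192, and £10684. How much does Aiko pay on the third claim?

Bill 1, £425: entire amount goes to the deductible. Member owes £425 (running OOP £425).
Bill 2, £1939: £75 to deductible, leaving £1864; coinsurance £1864 × 20% = £372.80. Member pays £447.80; OOP now £872.80.
Bill 3, £192: deductible already satisfied, so member's share is 20% × £192 = £38.40. Member pays £38.40; OOP now £911.20.

£38.40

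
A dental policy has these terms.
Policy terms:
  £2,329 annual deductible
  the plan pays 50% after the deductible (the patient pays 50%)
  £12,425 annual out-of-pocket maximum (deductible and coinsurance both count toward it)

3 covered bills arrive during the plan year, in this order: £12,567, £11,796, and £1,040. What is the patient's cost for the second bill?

£4,977

Claim 1 (£12,567): deductible takes £2,329, £10,238 remains; 50% of £10,238 = £5,119. Cost to patient: £7,448. OOP to date £7,448.
Claim 2 (£11,796): deductible met; 50% of £11,796 = £5,898. Adding that to £7,448 gives £13,346, past the £12,425 cap; patient pays only £12,425 − £7,448 = £4,977.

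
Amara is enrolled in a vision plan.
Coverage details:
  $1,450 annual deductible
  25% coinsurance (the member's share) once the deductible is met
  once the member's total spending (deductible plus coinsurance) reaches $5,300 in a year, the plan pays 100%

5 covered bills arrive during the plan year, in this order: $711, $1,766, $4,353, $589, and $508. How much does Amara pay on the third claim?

$1,088.25

Bill 1, $711: all of it applies to the deductible. Cost to member: $711. OOP to date $711.
Bill 2, $1,766: deductible takes $739, $1,027 remains; coinsurance $1,027 × 25% = $256.75. Member owes $995.75 (running OOP $1,706.75).
Bill 3, $4,353: deductible already satisfied, so member's share is 25% × $4,353 = $1,088.25. Member pays $1,088.25; OOP now $2,795.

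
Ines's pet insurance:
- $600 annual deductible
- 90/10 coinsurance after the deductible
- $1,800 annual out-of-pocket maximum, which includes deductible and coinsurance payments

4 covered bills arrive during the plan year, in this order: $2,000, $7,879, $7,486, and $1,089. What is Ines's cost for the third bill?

Bill 1, $2,000: $600 to deductible, leaving $1,400; 10% of $1,400 = $140. Owner owes $740 (running OOP $740).
Bill 2, $7,879: deductible already satisfied, so owner's share is 10% × $7,879 = $787.90. Cost to owner: $787.90. OOP to date $1,527.90.
Bill 3, $7,486: 10% coinsurance on $7,486 = $748.60. Adding that to $1,527.90 gives $2,276.50, past the $1,800 cap; owner pays only $1,800 − $1,527.90 = $272.10.

$272.10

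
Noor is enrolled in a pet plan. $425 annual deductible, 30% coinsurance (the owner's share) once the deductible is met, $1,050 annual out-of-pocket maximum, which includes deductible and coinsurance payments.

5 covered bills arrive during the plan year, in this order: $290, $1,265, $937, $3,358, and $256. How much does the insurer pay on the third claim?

$655.90

Claim 1 — $290: all of it applies to the deductible. Owner pays $290; OOP now $290. Plan pays $290 − $290 = $0.
Claim 2 — $1,265: deductible takes $135, $1,130 remains; 30% of $1,130 = $339. Owner owes $474 (running OOP $764). Plan pays $1,265 − $474 = $791.
Claim 3 — $937: deductible already satisfied, so owner's share is 30% × $937 = $281.10. Owner pays $281.10; OOP now $1,045.10. Insurer: $937 − $281.10 = $655.90.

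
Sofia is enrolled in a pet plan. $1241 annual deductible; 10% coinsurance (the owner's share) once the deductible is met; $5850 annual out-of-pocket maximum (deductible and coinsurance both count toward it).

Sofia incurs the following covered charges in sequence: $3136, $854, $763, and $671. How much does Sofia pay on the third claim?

#1 ($3136): deductible takes $1241, $1895 remains; coinsurance $1895 × 10% = $189.50. Owner owes $1430.50 (running OOP $1430.50).
#2 ($854): 10% coinsurance on $854 = $85.40. Owner owes $85.40 (running OOP $1515.90).
#3 ($763): deductible already satisfied, so owner's share is 10% × $763 = $76.30. Cost to owner: $76.30. OOP to date $1592.20.

$76.30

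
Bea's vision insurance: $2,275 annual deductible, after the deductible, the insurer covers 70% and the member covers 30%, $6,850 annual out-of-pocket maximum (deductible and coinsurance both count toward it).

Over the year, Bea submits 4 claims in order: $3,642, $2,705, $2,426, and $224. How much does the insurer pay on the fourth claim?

$156.80

Claim 1 — $3,642: $2,275 finishes the deductible; $1,367 goes to coinsurance; member's 30% is $410.10. Cost to member: $2,685.10. OOP to date $2,685.10. Plan pays $3,642 − $2,685.10 = $956.90.
Claim 2 — $2,705: 30% coinsurance on $2,705 = $811.50. Cost to member: $811.50. OOP to date $3,496.60. Plan pays $2,705 − $811.50 = $1,893.50.
Claim 3 — $2,426: deductible already satisfied, so member's share is 30% × $2,426 = $727.80. Member pays $727.80; OOP now $4,224.40. Insurer: $2,426 − $727.80 = $1,698.20.
Claim 4 — $224: deductible met; 30% of $224 = $67.20. Member pays $67.20; OOP now $4,291.60. Plan pays $224 − $67.20 = $156.80.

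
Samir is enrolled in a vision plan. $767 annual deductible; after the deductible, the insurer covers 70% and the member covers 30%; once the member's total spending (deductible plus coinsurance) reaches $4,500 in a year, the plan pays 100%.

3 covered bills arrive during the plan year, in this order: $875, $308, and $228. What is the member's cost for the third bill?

$68.40

Claim 1 — $875: $767 to deductible, leaving $108; coinsurance $108 × 30% = $32.40. Cost to member: $799.40. OOP to date $799.40.
Claim 2 — $308: 30% coinsurance on $308 = $92.40. Cost to member: $92.40. OOP to date $891.80.
Claim 3 — $228: deductible met; 30% of $228 = $68.40. Member pays $68.40; OOP now $960.20.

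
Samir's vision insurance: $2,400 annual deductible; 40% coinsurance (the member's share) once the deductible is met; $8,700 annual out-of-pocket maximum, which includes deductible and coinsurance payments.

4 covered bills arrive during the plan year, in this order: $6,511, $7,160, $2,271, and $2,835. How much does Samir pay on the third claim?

#1 ($6,511): deductible takes $2,400, $4,111 remains; member's 40% is $1,644.40. Member owes $4,044.40 (running OOP $4,044.40).
#2 ($7,160): 40% coinsurance on $7,160 = $2,864. Member owes $2,864 (running OOP $6,908.40).
#3 ($2,271): 40% coinsurance on $2,271 = $908.40. Member pays $908.40; OOP now $7,816.80.

$908.40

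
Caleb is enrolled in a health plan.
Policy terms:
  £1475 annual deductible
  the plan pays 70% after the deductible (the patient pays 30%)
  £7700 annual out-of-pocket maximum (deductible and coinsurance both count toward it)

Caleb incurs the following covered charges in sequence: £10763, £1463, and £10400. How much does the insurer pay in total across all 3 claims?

Claim 1 — £10763: £1475 finishes the deductible; £9288 goes to coinsurance; 30% of £9288 = £2786.40. Cost to patient: £4261.40. OOP to date £4261.40. Insurer: £10763 − £4261.40 = £6501.60.
Claim 2 — £1463: 30% coinsurance on £1463 = £438.90. Patient pays £438.90; OOP now £4700.30. Plan pays £1463 − £438.90 = £1024.10.
Claim 3 — £10400: deductible met; 30% of £10400 = £3120. OOP would hit £7820.30 > £7700, so the cap limits the patient to £7700 − £4700.30 = £2999.70. Insurer: £10400 − £2999.70 = £7400.30.
Insurer total: £6501.60 + £1024.10 + £7400.30 = £14926.

£14926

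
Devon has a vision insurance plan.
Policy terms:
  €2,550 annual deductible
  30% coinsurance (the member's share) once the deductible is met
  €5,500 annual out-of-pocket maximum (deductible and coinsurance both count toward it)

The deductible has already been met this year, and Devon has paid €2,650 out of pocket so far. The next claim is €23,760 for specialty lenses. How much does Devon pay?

€2,850

With the deductible met, the entire €23,760 is subject to coinsurance.
Member's 30% share of €23,760 is €7,128.
That would bring total out-of-pocket to €9,778, past the €5,500 cap. The member is capped at €5,500 − €2,650 = €2,850 on this claim.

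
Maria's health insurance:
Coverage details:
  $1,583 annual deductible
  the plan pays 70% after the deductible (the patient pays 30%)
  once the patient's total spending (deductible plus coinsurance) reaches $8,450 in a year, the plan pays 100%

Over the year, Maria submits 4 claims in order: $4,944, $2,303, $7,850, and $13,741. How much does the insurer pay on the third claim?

Claim 1 — $4,944: $1,583 to deductible, leaving $3,361; coinsurance $3,361 × 30% = $1,008.30. Cost to patient: $2,591.30. OOP to date $2,591.30. Plan pays $4,944 − $2,591.30 = $2,352.70.
Claim 2 — $2,303: 30% coinsurance on $2,303 = $690.90. Patient owes $690.90 (running OOP $3,282.20). Plan pays $2,303 − $690.90 = $1,612.10.
Claim 3 — $7,850: deductible already satisfied, so patient's share is 30% × $7,850 = $2,355. Patient pays $2,355; OOP now $5,637.20. Insurer: $7,850 − $2,355 = $5,495.

$5,495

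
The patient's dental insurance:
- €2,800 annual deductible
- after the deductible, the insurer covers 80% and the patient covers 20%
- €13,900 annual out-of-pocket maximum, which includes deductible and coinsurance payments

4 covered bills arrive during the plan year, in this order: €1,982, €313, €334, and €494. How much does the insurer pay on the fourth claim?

Claim 1 — €1,982: fully absorbed by the deductible. Patient owes €1,982 (running OOP €1,982). Plan pays €1,982 − €1,982 = €0.
Claim 2 — €313: all of it applies to the deductible. Patient owes €313 (running OOP €2,295). Insurer: €313 − €313 = €0.
Claim 3 — €334: all of it applies to the deductible. Cost to patient: €334. OOP to date €2,629. Insurer: €334 − €334 = €0.
Claim 4 — €494: €171 finishes the deductible; €323 goes to coinsurance; coinsurance €323 × 20% = €64.60. Patient owes €235.60 (running OOP €2,864.60). Plan pays €494 − €235.60 = €258.40.

€258.40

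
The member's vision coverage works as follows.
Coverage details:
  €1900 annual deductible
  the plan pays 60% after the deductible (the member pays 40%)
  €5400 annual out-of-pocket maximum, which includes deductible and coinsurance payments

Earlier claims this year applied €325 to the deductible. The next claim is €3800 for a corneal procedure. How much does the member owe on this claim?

Deductible still to meet: €1900 − €325 = €1575.
The remaining €2225 (= €3800 − €1575) moves to coinsurance.
Coinsurance: €2225 × 40% = €890.
So the member owes €1575 + €890 = €2465 before any cap.
Year-to-date out-of-pocket becomes €325 + €2465 = €2790, still under the €5400 maximum, so no cap applies.

€2465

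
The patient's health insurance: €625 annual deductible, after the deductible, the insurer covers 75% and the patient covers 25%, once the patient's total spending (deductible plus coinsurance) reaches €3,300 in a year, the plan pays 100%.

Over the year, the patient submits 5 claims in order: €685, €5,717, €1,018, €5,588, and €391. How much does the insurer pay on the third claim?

€763.50

Claim 1 (€685): €625 finishes the deductible; €60 goes to coinsurance; 25% of €60 = €15. Patient owes €640 (running OOP €640). Insurer: €685 − €640 = €45.
Claim 2 (€5,717): deductible already satisfied, so patient's share is 25% × €5,717 = €1,429.25. Patient pays €1,429.25; OOP now €2,069.25. Insurer: €5,717 − €1,429.25 = €4,287.75.
Claim 3 (€1,018): deductible already satisfied, so patient's share is 25% × €1,018 = €254.50. Patient owes €254.50 (running OOP €2,323.75). Insurer: €1,018 − €254.50 = €763.50.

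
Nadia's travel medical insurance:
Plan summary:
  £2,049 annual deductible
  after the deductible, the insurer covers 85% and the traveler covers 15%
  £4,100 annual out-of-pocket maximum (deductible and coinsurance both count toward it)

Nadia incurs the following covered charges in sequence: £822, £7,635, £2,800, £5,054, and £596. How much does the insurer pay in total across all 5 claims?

Claim 1 (£822): entire amount goes to the deductible. Cost to traveler: £822. OOP to date £822. Insurer: £822 − £822 = £0.
Claim 2 (£7,635): deductible takes £1,227, £6,408 remains; traveler's 15% is £961.20. Traveler pays £2,188.20; OOP now £3,010.20. Insurer: £7,635 − £2,188.20 = £5,446.80.
Claim 3 (£2,800): deductible already satisfied, so traveler's share is 15% × £2,800 = £420. Traveler pays £420; OOP now £3,430.20. Insurer: £2,800 − £420 = £2,380.
Claim 4 (£5,054): deductible already satisfied, so traveler's share is 15% × £5,054 = £758.10. Adding that to £3,430.20 gives £4,188.30, past the £4,100 cap; traveler pays only £4,100 − £3,430.20 = £669.80. Plan pays £5,054 − £669.80 = £4,384.20.
Claim 5 (£596): 15% coinsurance on £596 = £89.40. Adding that to £4,100 gives £4,189.40, past the £4,100 cap; traveler pays only £4,100 − £4,100 = £0. Insurer: £596 − £0 = £596.
Insurer total: £0 + £5,446.80 + £2,380 + £4,384.20 + £596 = £12,807.

£12,807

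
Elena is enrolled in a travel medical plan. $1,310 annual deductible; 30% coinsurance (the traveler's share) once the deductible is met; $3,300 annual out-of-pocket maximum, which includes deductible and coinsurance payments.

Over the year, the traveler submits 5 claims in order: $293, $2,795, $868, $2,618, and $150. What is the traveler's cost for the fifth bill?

$45

Claim 1 — $293: entire amount goes to the deductible. Traveler pays $293; OOP now $293.
Claim 2 — $2,795: deductible takes $1,017, $1,778 remains; coinsurance $1,778 × 30% = $533.40. Traveler pays $1,550.40; OOP now $1,843.40.
Claim 3 — $868: 30% coinsurance on $868 = $260.40. Cost to traveler: $260.40. OOP to date $2,103.80.
Claim 4 — $2,618: 30% coinsurance on $2,618 = $785.40. Cost to traveler: $785.40. OOP to date $2,889.20.
Claim 5 — $150: deductible already satisfied, so traveler's share is 30% × $150 = $45. Traveler owes $45 (running OOP $2,934.20).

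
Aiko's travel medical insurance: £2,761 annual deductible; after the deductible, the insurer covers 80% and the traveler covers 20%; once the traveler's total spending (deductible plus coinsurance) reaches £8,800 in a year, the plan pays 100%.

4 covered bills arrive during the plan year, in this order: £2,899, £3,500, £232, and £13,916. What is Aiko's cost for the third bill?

£46.40

Bill 1, £2,899: £2,761 finishes the deductible; £138 goes to coinsurance; 20% of £138 = £27.60. Cost to traveler: £2,788.60. OOP to date £2,788.60.
Bill 2, £3,500: deductible already satisfied, so traveler's share is 20% × £3,500 = £700. Traveler owes £700 (running OOP £3,488.60).
Bill 3, £232: 20% coinsurance on £232 = £46.40. Traveler pays £46.40; OOP now £3,535.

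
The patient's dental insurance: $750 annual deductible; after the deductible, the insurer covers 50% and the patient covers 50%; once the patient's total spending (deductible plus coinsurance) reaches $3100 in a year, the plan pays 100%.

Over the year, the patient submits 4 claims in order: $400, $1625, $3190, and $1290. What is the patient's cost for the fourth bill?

Bill 1, $400: entire amount goes to the deductible. Patient owes $400 (running OOP $400).
Bill 2, $1625: deductible takes $350, $1275 remains; coinsurance $1275 × 50% = $637.50. Patient owes $987.50 (running OOP $1387.50).
Bill 3, $3190: deductible already satisfied, so patient's share is 50% × $3190 = $1595. Patient pays $1595; OOP now $2982.50.
Bill 4, $1290: deductible met; 50% of $1290 = $645. OOP would hit $3627.50 > $3100, so the cap limits the patient to $3100 − $2982.50 = $117.50.

$117.50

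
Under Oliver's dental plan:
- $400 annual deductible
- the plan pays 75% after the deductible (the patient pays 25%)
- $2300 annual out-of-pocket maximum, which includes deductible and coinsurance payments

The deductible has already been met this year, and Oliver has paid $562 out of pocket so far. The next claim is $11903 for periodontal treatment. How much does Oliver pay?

$1738

With the deductible met, the entire $11903 is subject to coinsurance.
25% of $11903 = $2975.75 falls to the patient.
Adding $2975.75 to the $562 already spent would give $3537.75, which exceeds the $2300 cap; the patient pays just $2300 − $562 = $1738.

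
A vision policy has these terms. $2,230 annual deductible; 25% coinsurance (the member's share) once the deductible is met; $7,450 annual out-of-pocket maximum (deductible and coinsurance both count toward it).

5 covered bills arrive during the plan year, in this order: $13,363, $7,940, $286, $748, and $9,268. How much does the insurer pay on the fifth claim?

Claim 1 — $13,363: $2,230 finishes the deductible; $11,133 goes to coinsurance; coinsurance $11,133 × 25% = $2,783.25. Member pays $5,013.25; OOP now $5,013.25. Plan pays $13,363 − $5,013.25 = $8,349.75.
Claim 2 — $7,940: deductible already satisfied, so member's share is 25% × $7,940 = $1,985. Member pays $1,985; OOP now $6,998.25. Plan pays $7,940 − $1,985 = $5,955.
Claim 3 — $286: deductible already satisfied, so member's share is 25% × $286 = $71.50. Member owes $71.50 (running OOP $7,069.75). Plan pays $286 − $71.50 = $214.50.
Claim 4 — $748: deductible already satisfied, so member's share is 25% × $748 = $187. Cost to member: $187. OOP to date $7,256.75. Insurer: $748 − $187 = $561.
Claim 5 — $9,268: deductible already satisfied, so member's share is 25% × $9,268 = $2,317. OOP would hit $9,573.75 > $7,450, so the cap limits the member to $7,450 − $7,256.75 = $193.25. Plan pays $9,268 − $193.25 = $9,074.75.

$9,074.75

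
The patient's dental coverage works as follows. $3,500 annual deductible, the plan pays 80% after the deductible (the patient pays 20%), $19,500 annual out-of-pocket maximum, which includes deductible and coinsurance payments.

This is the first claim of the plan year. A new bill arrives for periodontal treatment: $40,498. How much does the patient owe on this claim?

$10,899.60

Deductible not yet touched, so the first $3,500 of the bill goes to the deductible.
After the $3,500 deductible portion, $40,498 − $3,500 = $36,998 is subject to coinsurance.
Patient's 20% share of $36,998 is $7,399.60.
That puts the patient's cost at $3,500 + $7,399.60 = $10,899.60 before any cap.
Total out-of-pocket so far would be $0 + $10,899.60 = $10,899.60, below the $19,500 cap — no reduction.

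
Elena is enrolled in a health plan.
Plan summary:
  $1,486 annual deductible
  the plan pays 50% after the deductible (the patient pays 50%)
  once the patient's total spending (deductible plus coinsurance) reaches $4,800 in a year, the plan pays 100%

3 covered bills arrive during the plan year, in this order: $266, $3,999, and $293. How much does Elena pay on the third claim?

Bill 1, $266: all of it applies to the deductible. Patient owes $266 (running OOP $266).
Bill 2, $3,999: deductible takes $1,220, $2,779 remains; patient's 50% is $1,389.50. Cost to patient: $2,609.50. OOP to date $2,875.50.
Bill 3, $293: 50% coinsurance on $293 = $146.50. Patient owes $146.50 (running OOP $3,022).

$146.50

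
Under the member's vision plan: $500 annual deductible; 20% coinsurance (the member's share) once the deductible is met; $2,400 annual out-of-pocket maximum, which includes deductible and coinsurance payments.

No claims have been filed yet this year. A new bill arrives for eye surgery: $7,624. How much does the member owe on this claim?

$1,924.80

Deductible not yet touched, so the first $500 of the bill goes to the deductible.
The remaining $7,124 (= $7,624 − $500) moves to coinsurance.
20% of $7,124 = $1,424.80 falls to the member.
Member responsibility before any cap: $500 + $1,424.80 = $1,924.80.
Year-to-date out-of-pocket becomes $0 + $1,924.80 = $1,924.80, still under the $2,400 maximum, so no cap applies.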